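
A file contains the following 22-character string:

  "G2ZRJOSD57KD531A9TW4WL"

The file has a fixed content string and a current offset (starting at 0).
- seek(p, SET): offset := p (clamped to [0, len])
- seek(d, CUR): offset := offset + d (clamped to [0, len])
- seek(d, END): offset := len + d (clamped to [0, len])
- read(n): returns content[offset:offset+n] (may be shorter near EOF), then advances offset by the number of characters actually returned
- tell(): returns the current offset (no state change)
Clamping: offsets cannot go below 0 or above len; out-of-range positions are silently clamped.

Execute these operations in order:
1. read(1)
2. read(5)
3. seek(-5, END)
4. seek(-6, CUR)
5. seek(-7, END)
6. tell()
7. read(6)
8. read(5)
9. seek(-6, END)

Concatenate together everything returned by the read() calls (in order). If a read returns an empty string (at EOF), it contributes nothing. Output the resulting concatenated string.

Answer: G2ZRJOA9TW4WL

Derivation:
After 1 (read(1)): returned 'G', offset=1
After 2 (read(5)): returned '2ZRJO', offset=6
After 3 (seek(-5, END)): offset=17
After 4 (seek(-6, CUR)): offset=11
After 5 (seek(-7, END)): offset=15
After 6 (tell()): offset=15
After 7 (read(6)): returned 'A9TW4W', offset=21
After 8 (read(5)): returned 'L', offset=22
After 9 (seek(-6, END)): offset=16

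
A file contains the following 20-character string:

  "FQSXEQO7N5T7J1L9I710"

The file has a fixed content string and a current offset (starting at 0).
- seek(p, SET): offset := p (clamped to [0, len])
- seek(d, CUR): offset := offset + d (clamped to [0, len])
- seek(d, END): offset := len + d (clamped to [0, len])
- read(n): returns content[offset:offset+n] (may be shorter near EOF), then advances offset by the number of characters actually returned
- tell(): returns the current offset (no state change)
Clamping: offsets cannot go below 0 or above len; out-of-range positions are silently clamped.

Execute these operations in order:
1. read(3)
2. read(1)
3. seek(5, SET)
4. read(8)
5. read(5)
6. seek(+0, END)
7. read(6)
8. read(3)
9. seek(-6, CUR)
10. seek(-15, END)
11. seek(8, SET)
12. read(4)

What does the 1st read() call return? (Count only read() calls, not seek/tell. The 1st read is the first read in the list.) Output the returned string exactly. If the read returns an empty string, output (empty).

After 1 (read(3)): returned 'FQS', offset=3
After 2 (read(1)): returned 'X', offset=4
After 3 (seek(5, SET)): offset=5
After 4 (read(8)): returned 'QO7N5T7J', offset=13
After 5 (read(5)): returned '1L9I7', offset=18
After 6 (seek(+0, END)): offset=20
After 7 (read(6)): returned '', offset=20
After 8 (read(3)): returned '', offset=20
After 9 (seek(-6, CUR)): offset=14
After 10 (seek(-15, END)): offset=5
After 11 (seek(8, SET)): offset=8
After 12 (read(4)): returned 'N5T7', offset=12

Answer: FQS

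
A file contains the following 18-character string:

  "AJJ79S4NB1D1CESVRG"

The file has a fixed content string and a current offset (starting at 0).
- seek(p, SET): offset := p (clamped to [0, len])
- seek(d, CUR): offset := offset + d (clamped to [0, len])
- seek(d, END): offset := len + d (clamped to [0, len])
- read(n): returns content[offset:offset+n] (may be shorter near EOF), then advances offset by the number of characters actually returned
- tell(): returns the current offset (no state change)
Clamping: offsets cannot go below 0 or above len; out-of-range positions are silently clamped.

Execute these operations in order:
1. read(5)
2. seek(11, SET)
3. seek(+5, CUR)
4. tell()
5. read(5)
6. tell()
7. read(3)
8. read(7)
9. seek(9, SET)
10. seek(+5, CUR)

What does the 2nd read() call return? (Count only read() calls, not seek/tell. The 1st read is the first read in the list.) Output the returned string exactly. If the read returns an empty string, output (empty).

After 1 (read(5)): returned 'AJJ79', offset=5
After 2 (seek(11, SET)): offset=11
After 3 (seek(+5, CUR)): offset=16
After 4 (tell()): offset=16
After 5 (read(5)): returned 'RG', offset=18
After 6 (tell()): offset=18
After 7 (read(3)): returned '', offset=18
After 8 (read(7)): returned '', offset=18
After 9 (seek(9, SET)): offset=9
After 10 (seek(+5, CUR)): offset=14

Answer: RG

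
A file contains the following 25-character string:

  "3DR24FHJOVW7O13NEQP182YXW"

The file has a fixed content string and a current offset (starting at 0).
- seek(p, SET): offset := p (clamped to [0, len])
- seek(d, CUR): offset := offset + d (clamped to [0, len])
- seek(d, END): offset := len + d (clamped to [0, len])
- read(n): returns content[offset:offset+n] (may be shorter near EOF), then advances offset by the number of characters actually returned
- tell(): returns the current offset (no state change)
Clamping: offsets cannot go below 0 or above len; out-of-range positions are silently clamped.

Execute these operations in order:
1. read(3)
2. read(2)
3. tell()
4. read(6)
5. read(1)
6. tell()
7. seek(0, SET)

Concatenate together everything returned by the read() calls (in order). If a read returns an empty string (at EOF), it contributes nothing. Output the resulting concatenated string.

Answer: 3DR24FHJOVW7

Derivation:
After 1 (read(3)): returned '3DR', offset=3
After 2 (read(2)): returned '24', offset=5
After 3 (tell()): offset=5
After 4 (read(6)): returned 'FHJOVW', offset=11
After 5 (read(1)): returned '7', offset=12
After 6 (tell()): offset=12
After 7 (seek(0, SET)): offset=0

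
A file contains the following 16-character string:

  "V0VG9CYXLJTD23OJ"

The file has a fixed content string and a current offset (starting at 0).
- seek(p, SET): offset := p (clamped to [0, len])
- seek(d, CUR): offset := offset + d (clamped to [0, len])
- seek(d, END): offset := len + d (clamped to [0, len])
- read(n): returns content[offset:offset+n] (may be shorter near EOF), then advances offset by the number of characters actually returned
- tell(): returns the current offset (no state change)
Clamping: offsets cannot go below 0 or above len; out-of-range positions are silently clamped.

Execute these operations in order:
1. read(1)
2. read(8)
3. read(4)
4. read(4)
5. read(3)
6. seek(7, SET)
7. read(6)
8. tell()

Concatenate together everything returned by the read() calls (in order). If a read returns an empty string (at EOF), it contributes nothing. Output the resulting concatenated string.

After 1 (read(1)): returned 'V', offset=1
After 2 (read(8)): returned '0VG9CYXL', offset=9
After 3 (read(4)): returned 'JTD2', offset=13
After 4 (read(4)): returned '3OJ', offset=16
After 5 (read(3)): returned '', offset=16
After 6 (seek(7, SET)): offset=7
After 7 (read(6)): returned 'XLJTD2', offset=13
After 8 (tell()): offset=13

Answer: V0VG9CYXLJTD23OJXLJTD2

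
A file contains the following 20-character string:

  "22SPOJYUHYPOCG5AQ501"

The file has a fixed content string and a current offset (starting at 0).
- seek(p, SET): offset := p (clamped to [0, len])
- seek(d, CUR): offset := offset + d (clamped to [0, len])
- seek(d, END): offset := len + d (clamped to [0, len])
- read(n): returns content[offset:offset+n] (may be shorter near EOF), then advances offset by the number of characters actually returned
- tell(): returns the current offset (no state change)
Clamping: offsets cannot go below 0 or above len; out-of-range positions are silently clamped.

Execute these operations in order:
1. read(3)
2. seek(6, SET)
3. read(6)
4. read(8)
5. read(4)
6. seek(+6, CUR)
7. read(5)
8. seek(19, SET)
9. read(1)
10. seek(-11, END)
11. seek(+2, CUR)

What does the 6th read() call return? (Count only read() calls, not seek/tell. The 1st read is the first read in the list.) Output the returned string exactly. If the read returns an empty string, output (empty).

After 1 (read(3)): returned '22S', offset=3
After 2 (seek(6, SET)): offset=6
After 3 (read(6)): returned 'YUHYPO', offset=12
After 4 (read(8)): returned 'CG5AQ501', offset=20
After 5 (read(4)): returned '', offset=20
After 6 (seek(+6, CUR)): offset=20
After 7 (read(5)): returned '', offset=20
After 8 (seek(19, SET)): offset=19
After 9 (read(1)): returned '1', offset=20
After 10 (seek(-11, END)): offset=9
After 11 (seek(+2, CUR)): offset=11

Answer: 1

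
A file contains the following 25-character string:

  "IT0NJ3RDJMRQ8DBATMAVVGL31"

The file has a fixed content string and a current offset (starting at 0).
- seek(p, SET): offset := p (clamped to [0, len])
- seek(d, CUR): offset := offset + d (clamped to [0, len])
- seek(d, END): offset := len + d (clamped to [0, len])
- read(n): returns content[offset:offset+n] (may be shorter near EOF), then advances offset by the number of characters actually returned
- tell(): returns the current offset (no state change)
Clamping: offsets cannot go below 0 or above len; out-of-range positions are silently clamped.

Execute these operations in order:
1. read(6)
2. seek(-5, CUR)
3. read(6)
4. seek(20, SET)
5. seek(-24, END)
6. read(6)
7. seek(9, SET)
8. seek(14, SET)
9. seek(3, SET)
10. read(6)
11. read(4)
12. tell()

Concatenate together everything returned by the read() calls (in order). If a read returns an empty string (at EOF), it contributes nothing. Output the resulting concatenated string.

After 1 (read(6)): returned 'IT0NJ3', offset=6
After 2 (seek(-5, CUR)): offset=1
After 3 (read(6)): returned 'T0NJ3R', offset=7
After 4 (seek(20, SET)): offset=20
After 5 (seek(-24, END)): offset=1
After 6 (read(6)): returned 'T0NJ3R', offset=7
After 7 (seek(9, SET)): offset=9
After 8 (seek(14, SET)): offset=14
After 9 (seek(3, SET)): offset=3
After 10 (read(6)): returned 'NJ3RDJ', offset=9
After 11 (read(4)): returned 'MRQ8', offset=13
After 12 (tell()): offset=13

Answer: IT0NJ3T0NJ3RT0NJ3RNJ3RDJMRQ8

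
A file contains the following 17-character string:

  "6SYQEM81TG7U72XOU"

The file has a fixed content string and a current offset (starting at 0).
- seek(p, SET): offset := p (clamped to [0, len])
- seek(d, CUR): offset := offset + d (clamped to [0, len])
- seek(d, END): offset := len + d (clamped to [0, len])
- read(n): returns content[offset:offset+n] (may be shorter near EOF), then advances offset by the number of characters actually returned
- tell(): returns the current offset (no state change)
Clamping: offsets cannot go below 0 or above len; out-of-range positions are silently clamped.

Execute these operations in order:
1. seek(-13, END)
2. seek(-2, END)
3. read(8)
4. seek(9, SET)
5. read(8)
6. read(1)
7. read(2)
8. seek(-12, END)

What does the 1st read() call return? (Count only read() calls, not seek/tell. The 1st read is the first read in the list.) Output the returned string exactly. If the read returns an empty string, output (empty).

After 1 (seek(-13, END)): offset=4
After 2 (seek(-2, END)): offset=15
After 3 (read(8)): returned 'OU', offset=17
After 4 (seek(9, SET)): offset=9
After 5 (read(8)): returned 'G7U72XOU', offset=17
After 6 (read(1)): returned '', offset=17
After 7 (read(2)): returned '', offset=17
After 8 (seek(-12, END)): offset=5

Answer: OU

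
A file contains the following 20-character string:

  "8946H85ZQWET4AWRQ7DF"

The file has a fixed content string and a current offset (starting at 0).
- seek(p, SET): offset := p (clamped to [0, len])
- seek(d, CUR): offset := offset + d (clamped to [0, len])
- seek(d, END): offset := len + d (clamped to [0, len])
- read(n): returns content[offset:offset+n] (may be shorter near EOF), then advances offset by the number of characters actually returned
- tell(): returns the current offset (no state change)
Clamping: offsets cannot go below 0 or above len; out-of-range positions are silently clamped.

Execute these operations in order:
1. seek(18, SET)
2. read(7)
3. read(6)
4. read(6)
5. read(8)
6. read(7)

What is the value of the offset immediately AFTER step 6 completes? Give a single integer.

After 1 (seek(18, SET)): offset=18
After 2 (read(7)): returned 'DF', offset=20
After 3 (read(6)): returned '', offset=20
After 4 (read(6)): returned '', offset=20
After 5 (read(8)): returned '', offset=20
After 6 (read(7)): returned '', offset=20

Answer: 20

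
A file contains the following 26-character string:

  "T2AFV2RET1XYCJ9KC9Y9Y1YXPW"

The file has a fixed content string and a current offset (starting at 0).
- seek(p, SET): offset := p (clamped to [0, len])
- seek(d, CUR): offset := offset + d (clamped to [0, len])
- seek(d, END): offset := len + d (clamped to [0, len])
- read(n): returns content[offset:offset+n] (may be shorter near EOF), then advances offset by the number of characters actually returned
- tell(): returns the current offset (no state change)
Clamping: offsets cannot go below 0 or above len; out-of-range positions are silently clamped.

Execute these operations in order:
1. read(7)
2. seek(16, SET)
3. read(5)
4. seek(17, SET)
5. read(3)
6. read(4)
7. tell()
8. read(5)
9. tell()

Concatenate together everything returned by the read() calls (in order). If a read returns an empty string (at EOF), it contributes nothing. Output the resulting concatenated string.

Answer: T2AFV2RC9Y9Y9Y9Y1YXPW

Derivation:
After 1 (read(7)): returned 'T2AFV2R', offset=7
After 2 (seek(16, SET)): offset=16
After 3 (read(5)): returned 'C9Y9Y', offset=21
After 4 (seek(17, SET)): offset=17
After 5 (read(3)): returned '9Y9', offset=20
After 6 (read(4)): returned 'Y1YX', offset=24
After 7 (tell()): offset=24
After 8 (read(5)): returned 'PW', offset=26
After 9 (tell()): offset=26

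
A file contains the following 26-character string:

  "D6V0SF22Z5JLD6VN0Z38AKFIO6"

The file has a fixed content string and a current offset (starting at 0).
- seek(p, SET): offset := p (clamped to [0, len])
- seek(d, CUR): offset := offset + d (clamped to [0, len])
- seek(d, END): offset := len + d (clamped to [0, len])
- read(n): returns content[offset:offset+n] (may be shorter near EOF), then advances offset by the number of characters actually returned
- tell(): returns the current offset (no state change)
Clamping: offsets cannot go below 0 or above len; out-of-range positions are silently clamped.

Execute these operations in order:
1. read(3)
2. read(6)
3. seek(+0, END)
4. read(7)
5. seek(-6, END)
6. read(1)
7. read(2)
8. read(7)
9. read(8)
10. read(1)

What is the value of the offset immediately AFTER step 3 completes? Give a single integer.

Answer: 26

Derivation:
After 1 (read(3)): returned 'D6V', offset=3
After 2 (read(6)): returned '0SF22Z', offset=9
After 3 (seek(+0, END)): offset=26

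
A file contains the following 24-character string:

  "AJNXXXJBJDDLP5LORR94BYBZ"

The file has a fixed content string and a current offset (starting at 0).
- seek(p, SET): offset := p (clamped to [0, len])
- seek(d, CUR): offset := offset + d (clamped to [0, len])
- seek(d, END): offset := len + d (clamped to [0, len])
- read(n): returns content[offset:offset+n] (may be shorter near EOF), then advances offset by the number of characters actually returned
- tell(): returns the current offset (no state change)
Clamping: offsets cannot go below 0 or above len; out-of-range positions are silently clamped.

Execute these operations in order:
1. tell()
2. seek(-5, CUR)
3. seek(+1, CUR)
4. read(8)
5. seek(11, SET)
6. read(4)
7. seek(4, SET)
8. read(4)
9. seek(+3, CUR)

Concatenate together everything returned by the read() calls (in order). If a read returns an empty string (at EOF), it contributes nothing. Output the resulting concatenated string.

After 1 (tell()): offset=0
After 2 (seek(-5, CUR)): offset=0
After 3 (seek(+1, CUR)): offset=1
After 4 (read(8)): returned 'JNXXXJBJ', offset=9
After 5 (seek(11, SET)): offset=11
After 6 (read(4)): returned 'LP5L', offset=15
After 7 (seek(4, SET)): offset=4
After 8 (read(4)): returned 'XXJB', offset=8
After 9 (seek(+3, CUR)): offset=11

Answer: JNXXXJBJLP5LXXJB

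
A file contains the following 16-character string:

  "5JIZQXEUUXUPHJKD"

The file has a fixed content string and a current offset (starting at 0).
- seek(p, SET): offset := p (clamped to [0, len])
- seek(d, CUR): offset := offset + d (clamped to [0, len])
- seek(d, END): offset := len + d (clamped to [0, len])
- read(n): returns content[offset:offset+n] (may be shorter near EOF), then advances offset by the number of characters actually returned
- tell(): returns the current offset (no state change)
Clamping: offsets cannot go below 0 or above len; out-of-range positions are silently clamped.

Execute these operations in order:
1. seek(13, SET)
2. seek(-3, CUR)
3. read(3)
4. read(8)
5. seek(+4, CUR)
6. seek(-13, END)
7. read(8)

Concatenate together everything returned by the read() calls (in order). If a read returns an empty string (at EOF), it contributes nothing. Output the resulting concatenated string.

After 1 (seek(13, SET)): offset=13
After 2 (seek(-3, CUR)): offset=10
After 3 (read(3)): returned 'UPH', offset=13
After 4 (read(8)): returned 'JKD', offset=16
After 5 (seek(+4, CUR)): offset=16
After 6 (seek(-13, END)): offset=3
After 7 (read(8)): returned 'ZQXEUUXU', offset=11

Answer: UPHJKDZQXEUUXU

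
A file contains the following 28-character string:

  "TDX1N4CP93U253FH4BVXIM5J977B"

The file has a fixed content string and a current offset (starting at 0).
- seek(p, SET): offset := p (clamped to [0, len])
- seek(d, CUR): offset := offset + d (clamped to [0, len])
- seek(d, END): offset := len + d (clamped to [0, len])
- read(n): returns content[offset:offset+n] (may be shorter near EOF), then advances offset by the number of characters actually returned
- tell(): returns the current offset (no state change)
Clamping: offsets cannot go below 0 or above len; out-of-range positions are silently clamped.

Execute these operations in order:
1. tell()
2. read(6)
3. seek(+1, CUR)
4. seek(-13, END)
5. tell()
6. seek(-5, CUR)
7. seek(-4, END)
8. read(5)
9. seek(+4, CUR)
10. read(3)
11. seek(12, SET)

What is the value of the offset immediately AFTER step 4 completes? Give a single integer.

Answer: 15

Derivation:
After 1 (tell()): offset=0
After 2 (read(6)): returned 'TDX1N4', offset=6
After 3 (seek(+1, CUR)): offset=7
After 4 (seek(-13, END)): offset=15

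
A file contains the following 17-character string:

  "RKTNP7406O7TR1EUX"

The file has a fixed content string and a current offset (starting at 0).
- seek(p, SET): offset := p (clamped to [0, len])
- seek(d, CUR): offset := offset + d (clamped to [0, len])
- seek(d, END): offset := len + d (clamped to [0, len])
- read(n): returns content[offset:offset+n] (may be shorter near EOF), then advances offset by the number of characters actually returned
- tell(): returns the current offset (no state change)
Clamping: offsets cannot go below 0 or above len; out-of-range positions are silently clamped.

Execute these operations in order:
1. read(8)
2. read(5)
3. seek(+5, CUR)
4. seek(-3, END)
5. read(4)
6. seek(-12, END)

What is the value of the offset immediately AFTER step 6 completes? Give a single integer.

After 1 (read(8)): returned 'RKTNP740', offset=8
After 2 (read(5)): returned '6O7TR', offset=13
After 3 (seek(+5, CUR)): offset=17
After 4 (seek(-3, END)): offset=14
After 5 (read(4)): returned 'EUX', offset=17
After 6 (seek(-12, END)): offset=5

Answer: 5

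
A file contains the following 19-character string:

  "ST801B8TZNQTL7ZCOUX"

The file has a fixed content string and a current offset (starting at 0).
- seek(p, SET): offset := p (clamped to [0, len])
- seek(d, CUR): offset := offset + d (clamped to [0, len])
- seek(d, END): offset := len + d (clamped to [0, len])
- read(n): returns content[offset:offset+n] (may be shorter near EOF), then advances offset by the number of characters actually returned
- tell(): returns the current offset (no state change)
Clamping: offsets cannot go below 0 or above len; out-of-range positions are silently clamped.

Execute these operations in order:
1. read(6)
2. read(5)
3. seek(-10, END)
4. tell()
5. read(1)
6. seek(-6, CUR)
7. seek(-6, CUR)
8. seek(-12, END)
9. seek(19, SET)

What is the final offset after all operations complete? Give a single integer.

Answer: 19

Derivation:
After 1 (read(6)): returned 'ST801B', offset=6
After 2 (read(5)): returned '8TZNQ', offset=11
After 3 (seek(-10, END)): offset=9
After 4 (tell()): offset=9
After 5 (read(1)): returned 'N', offset=10
After 6 (seek(-6, CUR)): offset=4
After 7 (seek(-6, CUR)): offset=0
After 8 (seek(-12, END)): offset=7
After 9 (seek(19, SET)): offset=19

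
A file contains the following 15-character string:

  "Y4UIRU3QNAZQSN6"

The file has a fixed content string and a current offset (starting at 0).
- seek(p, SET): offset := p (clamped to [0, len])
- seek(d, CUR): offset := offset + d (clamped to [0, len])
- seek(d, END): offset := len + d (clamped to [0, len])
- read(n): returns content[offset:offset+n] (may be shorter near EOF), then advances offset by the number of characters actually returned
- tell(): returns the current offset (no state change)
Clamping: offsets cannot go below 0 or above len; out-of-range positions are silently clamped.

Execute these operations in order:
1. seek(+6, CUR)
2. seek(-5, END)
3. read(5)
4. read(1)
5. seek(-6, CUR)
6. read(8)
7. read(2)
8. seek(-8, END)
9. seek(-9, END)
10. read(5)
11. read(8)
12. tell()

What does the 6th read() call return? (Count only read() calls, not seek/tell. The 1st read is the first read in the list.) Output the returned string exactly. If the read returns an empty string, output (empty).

Answer: QSN6

Derivation:
After 1 (seek(+6, CUR)): offset=6
After 2 (seek(-5, END)): offset=10
After 3 (read(5)): returned 'ZQSN6', offset=15
After 4 (read(1)): returned '', offset=15
After 5 (seek(-6, CUR)): offset=9
After 6 (read(8)): returned 'AZQSN6', offset=15
After 7 (read(2)): returned '', offset=15
After 8 (seek(-8, END)): offset=7
After 9 (seek(-9, END)): offset=6
After 10 (read(5)): returned '3QNAZ', offset=11
After 11 (read(8)): returned 'QSN6', offset=15
After 12 (tell()): offset=15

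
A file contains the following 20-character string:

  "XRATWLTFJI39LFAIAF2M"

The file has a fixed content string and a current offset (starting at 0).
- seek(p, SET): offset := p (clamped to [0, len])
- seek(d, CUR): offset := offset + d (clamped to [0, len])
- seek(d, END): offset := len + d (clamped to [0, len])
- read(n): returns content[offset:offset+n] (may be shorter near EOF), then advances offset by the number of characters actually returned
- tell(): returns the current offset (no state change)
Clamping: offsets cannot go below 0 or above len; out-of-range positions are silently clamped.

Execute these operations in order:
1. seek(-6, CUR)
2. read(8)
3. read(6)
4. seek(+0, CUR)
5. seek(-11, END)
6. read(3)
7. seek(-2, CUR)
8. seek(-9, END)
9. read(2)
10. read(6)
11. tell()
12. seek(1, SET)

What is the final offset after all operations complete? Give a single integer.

Answer: 1

Derivation:
After 1 (seek(-6, CUR)): offset=0
After 2 (read(8)): returned 'XRATWLTF', offset=8
After 3 (read(6)): returned 'JI39LF', offset=14
After 4 (seek(+0, CUR)): offset=14
After 5 (seek(-11, END)): offset=9
After 6 (read(3)): returned 'I39', offset=12
After 7 (seek(-2, CUR)): offset=10
After 8 (seek(-9, END)): offset=11
After 9 (read(2)): returned '9L', offset=13
After 10 (read(6)): returned 'FAIAF2', offset=19
After 11 (tell()): offset=19
After 12 (seek(1, SET)): offset=1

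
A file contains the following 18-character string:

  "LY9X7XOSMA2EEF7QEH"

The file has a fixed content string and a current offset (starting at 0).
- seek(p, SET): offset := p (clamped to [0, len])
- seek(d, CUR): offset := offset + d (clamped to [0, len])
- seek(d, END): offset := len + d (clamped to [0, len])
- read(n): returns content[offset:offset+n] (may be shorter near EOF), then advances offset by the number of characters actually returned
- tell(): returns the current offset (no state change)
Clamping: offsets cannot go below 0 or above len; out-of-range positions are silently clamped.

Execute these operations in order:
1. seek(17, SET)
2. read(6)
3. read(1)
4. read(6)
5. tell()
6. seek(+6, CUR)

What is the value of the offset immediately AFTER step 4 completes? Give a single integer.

After 1 (seek(17, SET)): offset=17
After 2 (read(6)): returned 'H', offset=18
After 3 (read(1)): returned '', offset=18
After 4 (read(6)): returned '', offset=18

Answer: 18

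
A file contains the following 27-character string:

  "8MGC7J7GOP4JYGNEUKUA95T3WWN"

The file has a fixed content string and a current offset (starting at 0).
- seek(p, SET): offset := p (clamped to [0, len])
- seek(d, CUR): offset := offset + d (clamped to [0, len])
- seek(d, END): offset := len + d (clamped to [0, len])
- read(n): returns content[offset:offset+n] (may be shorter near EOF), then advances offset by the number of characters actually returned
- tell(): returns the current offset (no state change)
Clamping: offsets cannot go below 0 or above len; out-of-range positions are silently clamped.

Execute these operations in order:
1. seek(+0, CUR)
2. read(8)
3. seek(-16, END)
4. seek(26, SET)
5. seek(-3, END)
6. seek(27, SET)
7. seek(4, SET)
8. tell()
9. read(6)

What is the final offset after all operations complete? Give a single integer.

After 1 (seek(+0, CUR)): offset=0
After 2 (read(8)): returned '8MGC7J7G', offset=8
After 3 (seek(-16, END)): offset=11
After 4 (seek(26, SET)): offset=26
After 5 (seek(-3, END)): offset=24
After 6 (seek(27, SET)): offset=27
After 7 (seek(4, SET)): offset=4
After 8 (tell()): offset=4
After 9 (read(6)): returned '7J7GOP', offset=10

Answer: 10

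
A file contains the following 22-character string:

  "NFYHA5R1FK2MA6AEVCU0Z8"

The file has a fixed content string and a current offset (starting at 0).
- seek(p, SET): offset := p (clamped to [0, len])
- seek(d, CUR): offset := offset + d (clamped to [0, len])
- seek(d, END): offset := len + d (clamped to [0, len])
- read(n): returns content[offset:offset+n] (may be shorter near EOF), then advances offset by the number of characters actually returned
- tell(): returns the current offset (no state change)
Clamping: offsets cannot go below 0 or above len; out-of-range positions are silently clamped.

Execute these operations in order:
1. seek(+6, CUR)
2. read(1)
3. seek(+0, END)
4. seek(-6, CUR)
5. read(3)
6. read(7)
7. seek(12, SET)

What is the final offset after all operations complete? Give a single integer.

After 1 (seek(+6, CUR)): offset=6
After 2 (read(1)): returned 'R', offset=7
After 3 (seek(+0, END)): offset=22
After 4 (seek(-6, CUR)): offset=16
After 5 (read(3)): returned 'VCU', offset=19
After 6 (read(7)): returned '0Z8', offset=22
After 7 (seek(12, SET)): offset=12

Answer: 12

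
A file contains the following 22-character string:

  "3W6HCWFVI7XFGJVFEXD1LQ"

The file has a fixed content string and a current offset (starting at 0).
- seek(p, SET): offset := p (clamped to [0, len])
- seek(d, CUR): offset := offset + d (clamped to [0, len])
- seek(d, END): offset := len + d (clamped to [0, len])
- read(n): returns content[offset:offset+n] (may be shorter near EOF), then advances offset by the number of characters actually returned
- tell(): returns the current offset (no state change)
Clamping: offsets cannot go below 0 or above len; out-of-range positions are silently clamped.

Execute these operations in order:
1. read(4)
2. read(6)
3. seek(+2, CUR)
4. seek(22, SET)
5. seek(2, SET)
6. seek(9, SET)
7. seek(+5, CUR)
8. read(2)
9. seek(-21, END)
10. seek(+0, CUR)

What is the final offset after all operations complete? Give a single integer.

Answer: 1

Derivation:
After 1 (read(4)): returned '3W6H', offset=4
After 2 (read(6)): returned 'CWFVI7', offset=10
After 3 (seek(+2, CUR)): offset=12
After 4 (seek(22, SET)): offset=22
After 5 (seek(2, SET)): offset=2
After 6 (seek(9, SET)): offset=9
After 7 (seek(+5, CUR)): offset=14
After 8 (read(2)): returned 'VF', offset=16
After 9 (seek(-21, END)): offset=1
After 10 (seek(+0, CUR)): offset=1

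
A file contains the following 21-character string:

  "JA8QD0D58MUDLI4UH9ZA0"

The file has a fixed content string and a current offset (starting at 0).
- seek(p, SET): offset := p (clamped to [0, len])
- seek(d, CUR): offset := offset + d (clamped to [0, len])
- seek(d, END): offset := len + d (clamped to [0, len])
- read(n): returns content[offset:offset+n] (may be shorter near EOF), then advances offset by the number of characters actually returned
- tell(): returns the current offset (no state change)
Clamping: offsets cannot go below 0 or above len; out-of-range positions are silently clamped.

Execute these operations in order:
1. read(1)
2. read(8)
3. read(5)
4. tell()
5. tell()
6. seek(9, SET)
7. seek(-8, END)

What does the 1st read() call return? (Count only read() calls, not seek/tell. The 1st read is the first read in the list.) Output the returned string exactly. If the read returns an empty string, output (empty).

After 1 (read(1)): returned 'J', offset=1
After 2 (read(8)): returned 'A8QD0D58', offset=9
After 3 (read(5)): returned 'MUDLI', offset=14
After 4 (tell()): offset=14
After 5 (tell()): offset=14
After 6 (seek(9, SET)): offset=9
After 7 (seek(-8, END)): offset=13

Answer: J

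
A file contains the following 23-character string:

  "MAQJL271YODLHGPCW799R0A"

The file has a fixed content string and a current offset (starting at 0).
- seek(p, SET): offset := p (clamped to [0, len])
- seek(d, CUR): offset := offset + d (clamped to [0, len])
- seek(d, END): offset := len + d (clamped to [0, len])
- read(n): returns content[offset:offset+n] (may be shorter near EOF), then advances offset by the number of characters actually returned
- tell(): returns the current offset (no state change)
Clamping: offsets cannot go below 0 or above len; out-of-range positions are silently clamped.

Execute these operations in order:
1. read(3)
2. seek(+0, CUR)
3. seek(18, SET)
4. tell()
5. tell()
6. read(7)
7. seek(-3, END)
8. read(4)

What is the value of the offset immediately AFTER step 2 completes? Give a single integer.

Answer: 3

Derivation:
After 1 (read(3)): returned 'MAQ', offset=3
After 2 (seek(+0, CUR)): offset=3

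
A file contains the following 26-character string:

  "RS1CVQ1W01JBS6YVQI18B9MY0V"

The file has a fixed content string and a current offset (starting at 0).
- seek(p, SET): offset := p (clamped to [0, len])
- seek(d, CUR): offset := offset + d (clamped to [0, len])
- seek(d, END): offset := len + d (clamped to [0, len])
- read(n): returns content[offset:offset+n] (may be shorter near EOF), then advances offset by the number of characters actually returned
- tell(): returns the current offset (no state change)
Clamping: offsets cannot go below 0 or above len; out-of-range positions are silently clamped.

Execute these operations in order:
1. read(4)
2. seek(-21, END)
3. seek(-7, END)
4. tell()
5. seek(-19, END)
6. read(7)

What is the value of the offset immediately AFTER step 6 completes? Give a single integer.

After 1 (read(4)): returned 'RS1C', offset=4
After 2 (seek(-21, END)): offset=5
After 3 (seek(-7, END)): offset=19
After 4 (tell()): offset=19
After 5 (seek(-19, END)): offset=7
After 6 (read(7)): returned 'W01JBS6', offset=14

Answer: 14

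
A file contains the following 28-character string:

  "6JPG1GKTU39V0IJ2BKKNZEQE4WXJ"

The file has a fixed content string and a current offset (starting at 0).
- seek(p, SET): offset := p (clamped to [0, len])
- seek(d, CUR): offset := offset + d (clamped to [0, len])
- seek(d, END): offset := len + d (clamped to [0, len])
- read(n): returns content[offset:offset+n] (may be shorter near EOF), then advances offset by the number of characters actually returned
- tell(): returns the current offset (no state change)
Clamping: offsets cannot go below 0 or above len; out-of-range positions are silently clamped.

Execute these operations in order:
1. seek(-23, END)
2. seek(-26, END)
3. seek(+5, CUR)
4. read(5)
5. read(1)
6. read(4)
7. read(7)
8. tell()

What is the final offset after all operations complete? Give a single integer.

Answer: 24

Derivation:
After 1 (seek(-23, END)): offset=5
After 2 (seek(-26, END)): offset=2
After 3 (seek(+5, CUR)): offset=7
After 4 (read(5)): returned 'TU39V', offset=12
After 5 (read(1)): returned '0', offset=13
After 6 (read(4)): returned 'IJ2B', offset=17
After 7 (read(7)): returned 'KKNZEQE', offset=24
After 8 (tell()): offset=24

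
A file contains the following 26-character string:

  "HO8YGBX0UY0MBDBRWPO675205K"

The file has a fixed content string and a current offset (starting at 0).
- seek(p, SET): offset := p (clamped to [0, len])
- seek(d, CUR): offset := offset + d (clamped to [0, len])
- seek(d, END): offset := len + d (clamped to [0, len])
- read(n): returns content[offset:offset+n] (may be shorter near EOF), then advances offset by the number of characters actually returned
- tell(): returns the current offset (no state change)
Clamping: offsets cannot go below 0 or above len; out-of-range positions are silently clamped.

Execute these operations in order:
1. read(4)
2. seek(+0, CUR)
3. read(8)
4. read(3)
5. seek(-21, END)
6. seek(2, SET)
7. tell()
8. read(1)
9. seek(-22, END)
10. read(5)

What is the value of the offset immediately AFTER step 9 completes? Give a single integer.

After 1 (read(4)): returned 'HO8Y', offset=4
After 2 (seek(+0, CUR)): offset=4
After 3 (read(8)): returned 'GBX0UY0M', offset=12
After 4 (read(3)): returned 'BDB', offset=15
After 5 (seek(-21, END)): offset=5
After 6 (seek(2, SET)): offset=2
After 7 (tell()): offset=2
After 8 (read(1)): returned '8', offset=3
After 9 (seek(-22, END)): offset=4

Answer: 4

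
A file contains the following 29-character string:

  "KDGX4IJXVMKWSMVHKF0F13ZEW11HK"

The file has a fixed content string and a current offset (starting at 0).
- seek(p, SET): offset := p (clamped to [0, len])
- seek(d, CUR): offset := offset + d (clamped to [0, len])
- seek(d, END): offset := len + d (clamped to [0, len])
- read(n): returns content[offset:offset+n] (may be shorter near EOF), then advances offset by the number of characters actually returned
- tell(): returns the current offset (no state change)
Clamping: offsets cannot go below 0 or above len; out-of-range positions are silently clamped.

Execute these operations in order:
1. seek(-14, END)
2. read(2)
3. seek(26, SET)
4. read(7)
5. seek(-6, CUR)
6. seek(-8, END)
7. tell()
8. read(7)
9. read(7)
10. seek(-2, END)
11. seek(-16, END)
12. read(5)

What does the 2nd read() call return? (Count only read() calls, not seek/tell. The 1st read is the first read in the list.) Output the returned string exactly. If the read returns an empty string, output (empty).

Answer: 1HK

Derivation:
After 1 (seek(-14, END)): offset=15
After 2 (read(2)): returned 'HK', offset=17
After 3 (seek(26, SET)): offset=26
After 4 (read(7)): returned '1HK', offset=29
After 5 (seek(-6, CUR)): offset=23
After 6 (seek(-8, END)): offset=21
After 7 (tell()): offset=21
After 8 (read(7)): returned '3ZEW11H', offset=28
After 9 (read(7)): returned 'K', offset=29
After 10 (seek(-2, END)): offset=27
After 11 (seek(-16, END)): offset=13
After 12 (read(5)): returned 'MVHKF', offset=18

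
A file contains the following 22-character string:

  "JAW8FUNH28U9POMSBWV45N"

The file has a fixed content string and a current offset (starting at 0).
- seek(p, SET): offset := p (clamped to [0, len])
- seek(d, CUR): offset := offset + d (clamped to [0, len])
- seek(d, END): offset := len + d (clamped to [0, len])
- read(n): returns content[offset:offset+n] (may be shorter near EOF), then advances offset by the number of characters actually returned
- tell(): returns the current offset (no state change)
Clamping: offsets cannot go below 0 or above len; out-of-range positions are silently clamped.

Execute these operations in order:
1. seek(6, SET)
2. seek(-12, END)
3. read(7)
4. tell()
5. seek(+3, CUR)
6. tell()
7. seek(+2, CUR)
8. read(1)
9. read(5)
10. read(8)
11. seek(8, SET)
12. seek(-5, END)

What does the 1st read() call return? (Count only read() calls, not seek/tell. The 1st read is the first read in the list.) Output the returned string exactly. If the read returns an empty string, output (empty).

Answer: U9POMSB

Derivation:
After 1 (seek(6, SET)): offset=6
After 2 (seek(-12, END)): offset=10
After 3 (read(7)): returned 'U9POMSB', offset=17
After 4 (tell()): offset=17
After 5 (seek(+3, CUR)): offset=20
After 6 (tell()): offset=20
After 7 (seek(+2, CUR)): offset=22
After 8 (read(1)): returned '', offset=22
After 9 (read(5)): returned '', offset=22
After 10 (read(8)): returned '', offset=22
After 11 (seek(8, SET)): offset=8
After 12 (seek(-5, END)): offset=17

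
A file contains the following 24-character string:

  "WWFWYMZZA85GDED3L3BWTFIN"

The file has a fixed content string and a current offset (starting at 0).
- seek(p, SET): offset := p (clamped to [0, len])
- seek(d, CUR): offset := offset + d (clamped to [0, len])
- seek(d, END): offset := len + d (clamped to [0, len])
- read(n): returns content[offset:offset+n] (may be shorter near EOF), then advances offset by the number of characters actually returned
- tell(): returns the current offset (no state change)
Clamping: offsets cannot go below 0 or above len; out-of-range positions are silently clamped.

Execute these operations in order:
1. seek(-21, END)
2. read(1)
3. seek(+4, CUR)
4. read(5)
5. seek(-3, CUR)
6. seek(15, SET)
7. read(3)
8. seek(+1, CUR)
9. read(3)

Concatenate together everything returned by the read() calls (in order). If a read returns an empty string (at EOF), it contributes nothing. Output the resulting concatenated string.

After 1 (seek(-21, END)): offset=3
After 2 (read(1)): returned 'W', offset=4
After 3 (seek(+4, CUR)): offset=8
After 4 (read(5)): returned 'A85GD', offset=13
After 5 (seek(-3, CUR)): offset=10
After 6 (seek(15, SET)): offset=15
After 7 (read(3)): returned '3L3', offset=18
After 8 (seek(+1, CUR)): offset=19
After 9 (read(3)): returned 'WTF', offset=22

Answer: WA85GD3L3WTF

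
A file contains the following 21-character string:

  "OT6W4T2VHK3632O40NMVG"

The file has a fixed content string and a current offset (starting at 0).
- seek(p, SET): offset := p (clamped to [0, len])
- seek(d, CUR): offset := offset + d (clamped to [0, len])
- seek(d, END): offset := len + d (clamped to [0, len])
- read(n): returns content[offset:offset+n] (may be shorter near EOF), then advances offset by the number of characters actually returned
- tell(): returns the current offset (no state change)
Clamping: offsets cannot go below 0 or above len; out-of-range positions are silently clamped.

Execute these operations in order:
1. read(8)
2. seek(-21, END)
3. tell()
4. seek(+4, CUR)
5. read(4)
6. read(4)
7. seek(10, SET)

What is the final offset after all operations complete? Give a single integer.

After 1 (read(8)): returned 'OT6W4T2V', offset=8
After 2 (seek(-21, END)): offset=0
After 3 (tell()): offset=0
After 4 (seek(+4, CUR)): offset=4
After 5 (read(4)): returned '4T2V', offset=8
After 6 (read(4)): returned 'HK36', offset=12
After 7 (seek(10, SET)): offset=10

Answer: 10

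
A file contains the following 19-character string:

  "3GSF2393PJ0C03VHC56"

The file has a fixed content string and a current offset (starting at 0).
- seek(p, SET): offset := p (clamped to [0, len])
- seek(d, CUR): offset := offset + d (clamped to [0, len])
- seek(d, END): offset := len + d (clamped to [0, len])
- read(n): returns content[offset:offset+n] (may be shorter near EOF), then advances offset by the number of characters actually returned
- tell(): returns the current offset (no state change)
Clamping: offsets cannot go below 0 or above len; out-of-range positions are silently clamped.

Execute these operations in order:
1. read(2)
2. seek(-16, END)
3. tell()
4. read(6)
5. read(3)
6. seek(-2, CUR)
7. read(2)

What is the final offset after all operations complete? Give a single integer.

After 1 (read(2)): returned '3G', offset=2
After 2 (seek(-16, END)): offset=3
After 3 (tell()): offset=3
After 4 (read(6)): returned 'F2393P', offset=9
After 5 (read(3)): returned 'J0C', offset=12
After 6 (seek(-2, CUR)): offset=10
After 7 (read(2)): returned '0C', offset=12

Answer: 12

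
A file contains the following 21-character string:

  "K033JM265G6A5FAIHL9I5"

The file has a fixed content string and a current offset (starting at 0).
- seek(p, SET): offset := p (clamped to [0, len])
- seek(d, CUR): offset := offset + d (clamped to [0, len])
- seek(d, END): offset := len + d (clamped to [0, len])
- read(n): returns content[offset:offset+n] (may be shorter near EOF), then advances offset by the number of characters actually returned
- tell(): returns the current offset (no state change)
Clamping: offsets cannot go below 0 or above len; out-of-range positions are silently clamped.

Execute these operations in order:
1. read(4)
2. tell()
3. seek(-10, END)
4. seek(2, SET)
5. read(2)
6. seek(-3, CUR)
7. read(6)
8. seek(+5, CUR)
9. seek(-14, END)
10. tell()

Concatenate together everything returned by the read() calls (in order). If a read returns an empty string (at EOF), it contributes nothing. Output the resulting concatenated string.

Answer: K03333033JM2

Derivation:
After 1 (read(4)): returned 'K033', offset=4
After 2 (tell()): offset=4
After 3 (seek(-10, END)): offset=11
After 4 (seek(2, SET)): offset=2
After 5 (read(2)): returned '33', offset=4
After 6 (seek(-3, CUR)): offset=1
After 7 (read(6)): returned '033JM2', offset=7
After 8 (seek(+5, CUR)): offset=12
After 9 (seek(-14, END)): offset=7
After 10 (tell()): offset=7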